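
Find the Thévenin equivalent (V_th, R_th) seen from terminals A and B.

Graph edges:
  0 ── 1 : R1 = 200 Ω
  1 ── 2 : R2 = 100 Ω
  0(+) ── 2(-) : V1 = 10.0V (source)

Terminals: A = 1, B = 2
Step 1 — V_th is the open-circuit voltage V_A - V_B (nothing connected across the terminals).
Nodal analysis, taking node 2 as the 0 V reference.
Source V1 fixes V_0 = 10 V.
KCL at each unknown node (sum of currents leaving = 0; resistances in Ω):
  Node 1: (V_1 - 10)/200 + (V_1 - 0)/100 = 0
Collecting terms: 0.015 × V_1 = 0.05  =>  V_1 = 3.333 V
V_th = V_1 - V_2 = 3.333 - 0 = 3.333 V
Step 2 — R_th: zero the source — replace V1 by a short circuit (node 2 merges into node 0) — and find the resistance seen between A (node 1) and B (node 0).
Reduce the network between node 1 (A) and node 0 (B) by series/parallel combination:
  Rp1 = R1 ‖ R2 (parallel, both between nodes 0 and 1) = 1/(1/200 + 1/100) = 66.67 Ω
R_th = 66.67 Ω

Final answer: V_th = 3.333 V, R_th = 66.67 Ω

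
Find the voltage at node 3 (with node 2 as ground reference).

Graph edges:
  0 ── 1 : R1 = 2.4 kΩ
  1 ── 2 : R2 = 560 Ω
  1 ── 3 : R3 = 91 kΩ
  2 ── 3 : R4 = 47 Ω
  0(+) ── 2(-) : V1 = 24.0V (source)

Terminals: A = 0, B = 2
Nodal analysis, taking node 2 as the 0 V reference.
Source V1 fixes V_0 = 24 V.
KCL at each unknown node (sum of currents leaving = 0; resistances in Ω):
  Node 1: (V_1 - 24)/2400 + (V_1 - 0)/560 + (V_1 - V_3)/91000 = 0
  Node 3: (V_3 - V_1)/91000 + (V_3 - 0)/47 = 0
Collecting terms (coefficients in siemens):
  0.002213·V_1 - 0.00001099·V_3 = 0.01
  0.02129·V_3 - 0.00001099·V_1 = 0
Determinant D = (0.002213)(0.02129) - (-0.00001099)(-0.00001099) = 0.00004712
V_1 = [(0.01)(0.02129) - (-0.00001099)(0)]/D = 4.518 V
V_3 = [(0.002213)(0) - (0.01)(-0.00001099)]/D = 0.002332 V
The requested potential is V_3 = 0.002332 V.

Final answer: V_3 = 0.002332 V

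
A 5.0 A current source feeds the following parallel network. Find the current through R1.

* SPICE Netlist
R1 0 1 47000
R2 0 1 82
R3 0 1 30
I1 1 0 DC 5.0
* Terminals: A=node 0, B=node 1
All resistors sit directly between nodes 0 and 1, so they are in parallel and share one voltage V; the full source current 5 A splits among them.
1/R_par = 1/47000 + 1/82 + 1/30 = 0.04555 S  =>  R_par = 21.95 Ω
V = I × R_par = 5 × 21.95 = 109.8 V
I_R1 = V/R1 = 109.8/47000 = 0.002336 A

Final answer: 0.002336 A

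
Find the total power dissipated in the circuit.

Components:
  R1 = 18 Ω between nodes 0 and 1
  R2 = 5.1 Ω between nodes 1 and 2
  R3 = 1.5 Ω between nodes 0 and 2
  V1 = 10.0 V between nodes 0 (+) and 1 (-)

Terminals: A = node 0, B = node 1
Nodal analysis, taking node 1 as the 0 V reference.
Source V1 fixes V_0 = 10 V.
KCL at each unknown node (sum of currents leaving = 0; resistances in Ω):
  Node 2: (V_2 - 0)/5.1 + (V_2 - 10)/1.5 = 0
Collecting terms: 0.8627 × V_2 = 6.667  =>  V_2 = 7.727 V
Power in each resistor, P = (ΔV)²/R:
  P_R1 = (10 - 0)²/18 = 5.556 W
  P_R2 = (0 - 7.727)²/5.1 = 11.71 W
  P_R3 = (10 - 7.727)²/1.5 = 3.444 W
P_total = P_R1 + P_R2 + P_R3 = 20.71 W

Final answer: 20.71 W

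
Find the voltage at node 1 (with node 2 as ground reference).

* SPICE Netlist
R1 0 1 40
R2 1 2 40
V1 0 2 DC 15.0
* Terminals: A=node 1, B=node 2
Nodal analysis, taking node 2 as the 0 V reference.
Source V1 fixes V_0 = 15 V.
KCL at each unknown node (sum of currents leaving = 0; resistances in Ω):
  Node 1: (V_1 - 15)/40 + (V_1 - 0)/40 = 0
Collecting terms: 0.05 × V_1 = 0.375  =>  V_1 = 7.5 V
The requested potential is V_1 = 7.5 V.

Final answer: V_1 = 7.5 V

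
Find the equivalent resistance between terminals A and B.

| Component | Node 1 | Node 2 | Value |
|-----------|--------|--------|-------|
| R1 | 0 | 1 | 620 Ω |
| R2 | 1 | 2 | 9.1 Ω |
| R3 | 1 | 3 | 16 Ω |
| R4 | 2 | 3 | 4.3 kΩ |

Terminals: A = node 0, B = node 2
Reduce the network between node 0 (A) and node 2 (B) by series/parallel combination:
  Rs1 = R3 + R4 (series, joined only at node 3) = 16 + 4300 = 4316 Ω
  Rp1 = R2 ‖ Rs1 (parallel, both between nodes 1 and 2) = 1/(1/9.1 + 1/4316) = 9.081 Ω
  Rs2 = R1 + Rp1 (series, joined only at node 1) = 620 + 9.081 = 629.1 Ω
R_eq = 629.1 Ω

Final answer: 629.1 Ω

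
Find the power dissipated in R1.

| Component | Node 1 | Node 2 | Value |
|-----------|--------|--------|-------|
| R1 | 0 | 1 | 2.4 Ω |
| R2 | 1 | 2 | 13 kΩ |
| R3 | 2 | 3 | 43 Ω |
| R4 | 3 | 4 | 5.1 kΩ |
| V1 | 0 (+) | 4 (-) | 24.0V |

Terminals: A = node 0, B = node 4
Nodal analysis, taking node 4 as the 0 V reference.
Source V1 fixes V_0 = 24 V.
KCL at each unknown node (sum of currents leaving = 0; resistances in Ω):
  Node 1: (V_1 - 24)/2.4 + (V_1 - V_2)/13000 = 0
  Node 2: (V_2 - V_1)/13000 + (V_2 - V_3)/43 = 0
  Node 3: (V_3 - V_2)/43 + (V_3 - 0)/5100 = 0
Collecting terms (coefficients in siemens):
  0.4167·V_1 - 0.00007692·V_2 = 10
  0.02333·V_2 - 0.00007692·V_1 - 0.02326·V_3 = 0
  0.02345·V_3 - 0.02326·V_2 = 0
Solving these 3 simultaneous equations (Gaussian elimination) gives:
  V_1 = 24 V, V_2 = 6.802 V, V_3 = 6.746 V
I_R1 = (V_0 - V_1)/R1 = (24 - 24)/2.4 = 0.001323 A
P_R1 = I_R1² × R1 = (0.001323)² × 2.4 = 0.000004199 W

Final answer: 4.199e-06 W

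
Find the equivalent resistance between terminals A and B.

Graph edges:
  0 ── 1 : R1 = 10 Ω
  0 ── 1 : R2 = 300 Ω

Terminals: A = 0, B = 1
Reduce the network between node 0 (A) and node 1 (B) by series/parallel combination:
  Rp1 = R1 ‖ R2 (parallel, both between nodes 0 and 1) = 1/(1/10 + 1/300) = 9.677 Ω
R_eq = 9.677 Ω

Final answer: 9.677 Ω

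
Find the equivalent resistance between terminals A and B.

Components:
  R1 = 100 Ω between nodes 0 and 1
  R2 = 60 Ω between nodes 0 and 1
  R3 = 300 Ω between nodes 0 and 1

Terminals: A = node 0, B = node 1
Reduce the network between node 0 (A) and node 1 (B) by series/parallel combination:
  Rp1 = R1 ‖ R2 ‖ R3 (parallel, all between nodes 0 and 1) = 1/(1/100 + 1/60 + 1/300) = 33.33 Ω
R_eq = 33.33 Ω

Final answer: 33.33 Ω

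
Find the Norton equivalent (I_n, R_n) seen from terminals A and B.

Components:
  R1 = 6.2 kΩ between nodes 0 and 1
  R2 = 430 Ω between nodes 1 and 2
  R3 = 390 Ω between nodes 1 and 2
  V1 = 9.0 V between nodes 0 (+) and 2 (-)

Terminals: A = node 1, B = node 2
Find the Thévenin equivalent first; then I_n = V_th/R_th and R_n = R_th.
Step 1 — V_th is the open-circuit voltage V_A - V_B (nothing connected across the terminals).
Nodal analysis, taking node 2 as the 0 V reference.
Source V1 fixes V_0 = 9 V.
KCL at each unknown node (sum of currents leaving = 0; resistances in Ω):
  Node 1: (V_1 - 9)/6200 + (V_1 - 0)/430 + (V_1 - 0)/390 = 0
Collecting terms: 0.005051 × V_1 = 0.001452  =>  V_1 = 0.2874 V
V_th = V_1 - V_2 = 0.2874 - 0 = 0.2874 V
Step 2 — R_th: zero the source — replace V1 by a short circuit (node 2 merges into node 0) — and find the resistance seen between A (node 1) and B (node 0).
Reduce the network between node 1 (A) and node 0 (B) by series/parallel combination:
  Rp1 = R1 ‖ R2 ‖ R3 (parallel, all between nodes 0 and 1) = 1/(1/6200 + 1/430 + 1/390) = 198 Ω
R_th = 198 Ω
I_n = V_th/R_th = 0.2874/198 = 0.001452 A, and R_n = R_th = 198 Ω

Final answer: I_n = 0.001452 A, R_n = 198 Ω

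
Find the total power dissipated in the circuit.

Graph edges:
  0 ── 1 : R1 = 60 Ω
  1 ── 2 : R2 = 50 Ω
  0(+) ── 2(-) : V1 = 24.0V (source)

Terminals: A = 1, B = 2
Nodal analysis, taking node 2 as the 0 V reference.
Source V1 fixes V_0 = 24 V.
KCL at each unknown node (sum of currents leaving = 0; resistances in Ω):
  Node 1: (V_1 - 24)/60 + (V_1 - 0)/50 = 0
Collecting terms: 0.03667 × V_1 = 0.4  =>  V_1 = 10.91 V
Power in each resistor, P = (ΔV)²/R:
  P_R1 = (24 - 10.91)²/60 = 2.856 W
  P_R2 = (10.91 - 0)²/50 = 2.38 W
P_total = P_R1 + P_R2 = 5.236 W

Final answer: 5.236 W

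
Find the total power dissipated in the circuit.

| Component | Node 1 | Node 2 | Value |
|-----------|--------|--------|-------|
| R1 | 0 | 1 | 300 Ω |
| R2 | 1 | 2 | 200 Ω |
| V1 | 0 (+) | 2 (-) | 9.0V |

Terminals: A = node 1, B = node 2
Nodal analysis, taking node 2 as the 0 V reference.
Source V1 fixes V_0 = 9 V.
KCL at each unknown node (sum of currents leaving = 0; resistances in Ω):
  Node 1: (V_1 - 9)/300 + (V_1 - 0)/200 = 0
Collecting terms: 0.008333 × V_1 = 0.03  =>  V_1 = 3.6 V
Power in each resistor, P = (ΔV)²/R:
  P_R1 = (9 - 3.6)²/300 = 0.0972 W
  P_R2 = (3.6 - 0)²/200 = 0.0648 W
P_total = P_R1 + P_R2 = 0.162 W

Final answer: 0.162 W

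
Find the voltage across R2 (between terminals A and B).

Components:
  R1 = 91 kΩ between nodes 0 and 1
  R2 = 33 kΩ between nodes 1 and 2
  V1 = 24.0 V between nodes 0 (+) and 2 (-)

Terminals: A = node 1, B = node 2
R1 and R2 are in series across V1 (node 0 → node 1 → node 2), and the output A–B is taken across R2, so this is a voltage divider.
Series current: I = V1/(R1 + R2) = 24/(91000 + 33000) = 24/124000 = 0.0001935 A
V_R2 = I × R2 = V1 × R2/(R1 + R2) = 24 × 33000/124000 = 6.387 V

Final answer: 6.387 V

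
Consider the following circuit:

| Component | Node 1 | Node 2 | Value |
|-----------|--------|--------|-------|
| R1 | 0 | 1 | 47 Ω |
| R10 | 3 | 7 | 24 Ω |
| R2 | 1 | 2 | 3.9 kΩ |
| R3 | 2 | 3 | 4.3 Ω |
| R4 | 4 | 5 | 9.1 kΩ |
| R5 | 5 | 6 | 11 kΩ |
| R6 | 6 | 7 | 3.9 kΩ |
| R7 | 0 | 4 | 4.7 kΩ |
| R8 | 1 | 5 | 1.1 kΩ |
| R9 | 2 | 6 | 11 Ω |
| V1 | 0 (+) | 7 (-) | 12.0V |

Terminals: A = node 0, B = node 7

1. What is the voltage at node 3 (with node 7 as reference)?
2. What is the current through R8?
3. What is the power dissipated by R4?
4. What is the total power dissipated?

Nodal analysis, taking node 7 as the 0 V reference.
Source V1 fixes V_0 = 12 V.
KCL at each unknown node (sum of currents leaving = 0; resistances in Ω):
  Node 1: (V_1 - 12)/47 + (V_1 - V_2)/3900 + (V_1 - V_5)/1100 = 0
  Node 2: (V_2 - V_1)/3900 + (V_2 - V_3)/4.3 + (V_2 - V_6)/11 = 0
  Node 3: (V_3 - V_2)/4.3 + (V_3 - 0)/24 = 0
  Node 4: (V_4 - V_5)/9100 + (V_4 - 12)/4700 = 0
  Node 5: (V_5 - V_4)/9100 + (V_5 - V_6)/11000 + (V_5 - V_1)/1100 = 0
  Node 6: (V_6 - V_5)/11000 + (V_6 - 0)/3900 + (V_6 - V_2)/11 = 0
Collecting terms (coefficients in siemens):
  0.02244·V_1 - 0.0002564·V_2 - 0.0009091·V_5 = 0.2553
  0.3237·V_2 - 0.0002564·V_1 - 0.2326·V_3 - 0.09091·V_6 = 0
  0.2742·V_3 - 0.2326·V_2 = 0
  0.0003227·V_4 - 0.0001099·V_5 = 0.002553
  0.00111·V_5 - 0.0009091·V_1 - 0.0001099·V_4 - 0.00009091·V_6 = 0
  0.09126·V_6 - 0.09091·V_2 - 0.00009091·V_5 = 0
Solving these 6 simultaneous equations (Gaussian elimination) gives:
  V_1 = 11.82 V, V_2 = 0.1116 V, V_3 = 0.09466 V, V_4 = 11.6 V
  V_5 = 10.84 V, V_6 = 0.122 V
Part 1:
  Read off the nodal solution: V_3 = 0.09466 V
Part 2:
  I_R8 = (V_1 - V_5)/R8 = (11.82 - 10.84)/1100 = 0.00089 A
  Magnitude: I_R8 = 0.00089 A
Part 3:
  I_R4 = (V_4 - V_5)/R4 = (11.6 - 10.84)/9100 = 0.0000842 A
  P_R4 = I_R4² × R4 = (0.0000842)² × 9100 = 0.00006451 W
Part 4:
  Power in each resistor, P = (ΔV)²/R:
    P_R1 = (12 - 11.82)²/47 = 0.0007117 W
    P_R2 = (11.82 - 0.1116)²/3900 = 0.03513 W
    P_R3 = (0.1116 - 0.09466)²/4.3 = 0.0000669 W
    P_R4 = (11.6 - 10.84)²/9100 = 0.00006451 W
    P_R5 = (10.84 - 0.122)²/11000 = 0.01044 W
    P_R6 = (0.122 - 0)²/3900 = 0.000003816 W
    P_R7 = (12 - 11.6)²/4700 = 0.00003332 W
    P_R8 = (11.82 - 10.84)²/1100 = 0.0008713 W
    P_R9 = (0.1116 - 0.122)²/11 = 0.00000978 W
    P_R10 = (0.09466 - 0)²/24 = 0.0003734 W
  P_total = P_R1 + P_R2 + P_R3 + P_R4 + P_R5 + P_R6 + P_R7 + P_R8 + P_R9 + P_R10 = 0.04771 W

Final answers:
1. V_3 = 0.09466 V
2. I_R8 = 0.00089 A
3. P_R4 = 6.451e-05 W
4. P_total = 0.04771 W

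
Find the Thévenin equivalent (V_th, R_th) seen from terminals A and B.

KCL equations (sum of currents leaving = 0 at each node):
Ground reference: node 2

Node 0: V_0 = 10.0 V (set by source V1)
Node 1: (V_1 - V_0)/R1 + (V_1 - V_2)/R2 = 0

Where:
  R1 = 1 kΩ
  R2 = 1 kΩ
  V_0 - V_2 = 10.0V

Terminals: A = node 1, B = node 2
Step 1 — V_th is the open-circuit voltage V_A - V_B (nothing connected across the terminals).
Nodal analysis, taking node 2 as the 0 V reference.
Source V1 fixes V_0 = 10 V.
KCL at each unknown node (sum of currents leaving = 0; resistances in Ω):
  Node 1: (V_1 - 10)/1000 + (V_1 - 0)/1000 = 0
Collecting terms: 0.002 × V_1 = 0.01  =>  V_1 = 5 V
V_th = V_1 - V_2 = 5 - 0 = 5 V
Step 2 — R_th: zero the source — replace V1 by a short circuit (node 2 merges into node 0) — and find the resistance seen between A (node 1) and B (node 0).
Reduce the network between node 1 (A) and node 0 (B) by series/parallel combination:
  Rp1 = R1 ‖ R2 (parallel, both between nodes 0 and 1) = 1/(1/1000 + 1/1000) = 500 Ω
R_th = 500 Ω

Final answer: V_th = 5 V, R_th = 500 Ω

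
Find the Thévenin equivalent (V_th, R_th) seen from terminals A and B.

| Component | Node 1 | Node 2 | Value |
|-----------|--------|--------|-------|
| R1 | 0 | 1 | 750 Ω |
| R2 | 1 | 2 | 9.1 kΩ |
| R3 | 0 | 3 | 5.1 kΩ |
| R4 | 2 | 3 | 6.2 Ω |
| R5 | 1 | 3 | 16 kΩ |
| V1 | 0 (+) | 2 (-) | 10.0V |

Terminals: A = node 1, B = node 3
Step 1 — V_th is the open-circuit voltage V_A - V_B (nothing connected across the terminals).
Nodal analysis, taking node 2 as the 0 V reference.
Source V1 fixes V_0 = 10 V.
KCL at each unknown node (sum of currents leaving = 0; resistances in Ω):
  Node 1: (V_1 - 10)/750 + (V_1 - 0)/9100 + (V_1 - V_3)/16000 = 0
  Node 3: (V_3 - 10)/5100 + (V_3 - 0)/6.2 + (V_3 - V_1)/16000 = 0
Collecting terms (coefficients in siemens):
  0.001506·V_1 - 0.0000625·V_3 = 0.01333
  0.1615·V_3 - 0.0000625·V_1 = 0.001961
Determinant D = (0.001506)(0.1615) - (-0.0000625)(-0.0000625) = 0.0002432
V_1 = [(0.01333)(0.1615) - (-0.0000625)(0.001961)]/D = 8.856 V
V_3 = [(0.001506)(0.001961) - (0.01333)(-0.0000625)]/D = 0.01556 V
V_th = V_1 - V_3 = 8.856 - 0.01556 = 8.84 V
Step 2 — R_th: zero the source — replace V1 by a short circuit (node 2 merges into node 0) — and find the resistance seen between A (node 1) and B (node 3).
Reduce the network between node 1 (A) and node 3 (B) by series/parallel combination:
  Rp1 = R1 ‖ R2 (parallel, both between nodes 0 and 1) = 1/(1/750 + 1/9100) = 692.9 Ω
  Rp2 = R3 ‖ R4 (parallel, both between nodes 0 and 3) = 1/(1/5100 + 1/6.2) = 6.192 Ω
  Rs1 = Rp1 + Rp2 (series, joined only at node 0) = 692.9 + 6.192 = 699.1 Ω
  Rp3 = R5 ‖ Rs1 (parallel, both between nodes 1 and 3) = 1/(1/16000 + 1/699.1) = 669.8 Ω
R_th = 669.8 Ω

Final answer: V_th = 8.84 V, R_th = 669.8 Ω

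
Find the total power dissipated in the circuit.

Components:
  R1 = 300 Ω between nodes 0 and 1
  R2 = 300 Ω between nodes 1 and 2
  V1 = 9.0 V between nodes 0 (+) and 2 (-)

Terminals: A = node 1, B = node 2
Nodal analysis, taking node 2 as the 0 V reference.
Source V1 fixes V_0 = 9 V.
KCL at each unknown node (sum of currents leaving = 0; resistances in Ω):
  Node 1: (V_1 - 9)/300 + (V_1 - 0)/300 = 0
Collecting terms: 0.006667 × V_1 = 0.03  =>  V_1 = 4.5 V
Power in each resistor, P = (ΔV)²/R:
  P_R1 = (9 - 4.5)²/300 = 0.0675 W
  P_R2 = (4.5 - 0)²/300 = 0.0675 W
P_total = P_R1 + P_R2 = 0.135 W

Final answer: 0.135 W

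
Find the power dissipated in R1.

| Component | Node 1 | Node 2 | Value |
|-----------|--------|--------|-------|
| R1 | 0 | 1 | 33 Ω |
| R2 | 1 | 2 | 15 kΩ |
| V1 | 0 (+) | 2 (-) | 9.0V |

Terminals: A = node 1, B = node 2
Nodal analysis, taking node 2 as the 0 V reference.
Source V1 fixes V_0 = 9 V.
KCL at each unknown node (sum of currents leaving = 0; resistances in Ω):
  Node 1: (V_1 - 9)/33 + (V_1 - 0)/15000 = 0
Collecting terms: 0.03037 × V_1 = 0.2727  =>  V_1 = 8.98 V
I_R1 = (V_0 - V_1)/R1 = (9 - 8.98)/33 = 0.0005987 A
P_R1 = I_R1² × R1 = (0.0005987)² × 33 = 0.00001183 W

Final answer: 1.183e-05 W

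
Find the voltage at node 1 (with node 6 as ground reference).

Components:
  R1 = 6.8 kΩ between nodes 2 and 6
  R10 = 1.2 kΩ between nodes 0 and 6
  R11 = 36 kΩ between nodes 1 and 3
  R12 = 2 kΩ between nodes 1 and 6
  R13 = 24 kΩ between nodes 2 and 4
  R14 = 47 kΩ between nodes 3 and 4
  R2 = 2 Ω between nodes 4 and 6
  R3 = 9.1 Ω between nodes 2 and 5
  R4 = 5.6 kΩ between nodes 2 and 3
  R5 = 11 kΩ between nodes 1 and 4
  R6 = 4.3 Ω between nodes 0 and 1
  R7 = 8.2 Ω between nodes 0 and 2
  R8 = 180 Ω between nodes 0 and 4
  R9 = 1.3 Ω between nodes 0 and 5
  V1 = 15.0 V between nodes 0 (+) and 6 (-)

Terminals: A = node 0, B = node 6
Nodal analysis, taking node 6 as the 0 V reference.
Source V1 fixes V_0 = 15 V.
KCL at each unknown node (sum of currents leaving = 0; resistances in Ω):
  Node 1: (V_1 - V_4)/11000 + (V_1 - 15)/4.3 + (V_1 - V_3)/36000 + (V_1 - 0)/2000 = 0
  Node 2: (V_2 - 0)/6800 + (V_2 - V_5)/9.1 + (V_2 - V_3)/5600 + (V_2 - 15)/8.2 + (V_2 - V_4)/24000 = 0
  Node 3: (V_3 - V_2)/5600 + (V_3 - V_1)/36000 + (V_3 - V_4)/47000 = 0
  Node 4: (V_4 - 0)/2 + (V_4 - V_1)/11000 + (V_4 - 15)/180 + (V_4 - V_2)/24000 + (V_4 - V_3)/47000 = 0
  Node 5: (V_5 - V_2)/9.1 + (V_5 - 15)/1.3 = 0
Collecting terms (coefficients in siemens):
  0.2332·V_1 - 0.00002778·V_3 - 0.00009091·V_4 = 3.488
  0.2322·V_2 - 0.0001786·V_3 - 0.00004167·V_4 - 0.1099·V_5 = 1.829
  0.0002276·V_3 - 0.00002778·V_1 - 0.0001786·V_2 - 0.00002128·V_4 = 0
  0.5057·V_4 - 0.00009091·V_1 - 0.00004167·V_2 - 0.00002128·V_3 = 0.08333
  0.8791·V_5 - 0.1099·V_2 = 11.54
Solving these 5 simultaneous equations (Gaussian elimination) gives:
  V_1 = 14.96 V, V_2 = 14.99 V, V_3 = 13.6 V, V_4 = 0.1693 V
  V_5 = 15 V
The requested potential is V_1 = 14.96 V.

Final answer: V_1 = 14.96 V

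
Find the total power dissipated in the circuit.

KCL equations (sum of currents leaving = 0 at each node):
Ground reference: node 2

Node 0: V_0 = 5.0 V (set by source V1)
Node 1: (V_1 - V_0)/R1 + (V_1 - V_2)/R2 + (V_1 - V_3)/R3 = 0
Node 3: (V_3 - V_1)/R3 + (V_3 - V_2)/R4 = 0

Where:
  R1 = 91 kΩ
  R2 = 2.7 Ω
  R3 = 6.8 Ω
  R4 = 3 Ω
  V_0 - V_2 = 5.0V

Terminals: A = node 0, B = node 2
Nodal analysis, taking node 2 as the 0 V reference.
Source V1 fixes V_0 = 5 V.
KCL at each unknown node (sum of currents leaving = 0; resistances in Ω):
  Node 1: (V_1 - 5)/91000 + (V_1 - 0)/2.7 + (V_1 - V_3)/6.8 = 0
  Node 3: (V_3 - V_1)/6.8 + (V_3 - 0)/3 = 0
Collecting terms (coefficients in siemens):
  0.5174·V_1 - 0.1471·V_3 = 0.00005495
  0.4804·V_3 - 0.1471·V_1 = 0
Determinant D = (0.5174)(0.4804) - (-0.1471)(-0.1471) = 0.2269
V_1 = [(0.00005495)(0.4804) - (-0.1471)(0)]/D = 0.0001163 V
V_3 = [(0.5174)(0) - (0.00005495)(-0.1471)]/D = 0.0000356 V
Power in each resistor, P = (ΔV)²/R:
  P_R1 = (5 - 0.0001163)²/91000 = 0.0002747 W
  P_R2 = (0.0001163 - 0)²/2.7 = 0.00000000501 W
  P_R3 = (0.0001163 - 0.0000356)²/6.8 = 0.0000000009578 W
  P_R4 = (0 - 0.0000356)²/3 = 0.0000000004225 W
P_total = P_R1 + P_R2 + P_R3 + P_R4 = 0.0002747 W

Final answer: 0.0002747 W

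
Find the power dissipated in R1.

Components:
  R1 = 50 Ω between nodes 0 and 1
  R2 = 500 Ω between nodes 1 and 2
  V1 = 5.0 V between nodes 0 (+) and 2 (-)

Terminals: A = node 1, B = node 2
Nodal analysis, taking node 2 as the 0 V reference.
Source V1 fixes V_0 = 5 V.
KCL at each unknown node (sum of currents leaving = 0; resistances in Ω):
  Node 1: (V_1 - 5)/50 + (V_1 - 0)/500 = 0
Collecting terms: 0.022 × V_1 = 0.1  =>  V_1 = 4.545 V
I_R1 = (V_0 - V_1)/R1 = (5 - 4.545)/50 = 0.009091 A
P_R1 = I_R1² × R1 = (0.009091)² × 50 = 0.004132 W

Final answer: 0.004132 W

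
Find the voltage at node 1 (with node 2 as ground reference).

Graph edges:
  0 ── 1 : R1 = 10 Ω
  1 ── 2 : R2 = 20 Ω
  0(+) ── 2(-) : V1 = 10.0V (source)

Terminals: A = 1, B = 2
Nodal analysis, taking node 2 as the 0 V reference.
Source V1 fixes V_0 = 10 V.
KCL at each unknown node (sum of currents leaving = 0; resistances in Ω):
  Node 1: (V_1 - 10)/10 + (V_1 - 0)/20 = 0
Collecting terms: 0.15 × V_1 = 1  =>  V_1 = 6.667 V
The requested potential is V_1 = 6.667 V.

Final answer: V_1 = 6.667 V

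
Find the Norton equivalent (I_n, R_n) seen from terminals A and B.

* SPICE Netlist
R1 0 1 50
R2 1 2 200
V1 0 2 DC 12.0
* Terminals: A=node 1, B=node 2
Find the Thévenin equivalent first; then I_n = V_th/R_th and R_n = R_th.
Step 1 — V_th is the open-circuit voltage V_A - V_B (nothing connected across the terminals).
Nodal analysis, taking node 2 as the 0 V reference.
Source V1 fixes V_0 = 12 V.
KCL at each unknown node (sum of currents leaving = 0; resistances in Ω):
  Node 1: (V_1 - 12)/50 + (V_1 - 0)/200 = 0
Collecting terms: 0.025 × V_1 = 0.24  =>  V_1 = 9.6 V
V_th = V_1 - V_2 = 9.6 - 0 = 9.6 V
Step 2 — R_th: zero the source — replace V1 by a short circuit (node 2 merges into node 0) — and find the resistance seen between A (node 1) and B (node 0).
Reduce the network between node 1 (A) and node 0 (B) by series/parallel combination:
  Rp1 = R1 ‖ R2 (parallel, both between nodes 0 and 1) = 1/(1/50 + 1/200) = 40 Ω
R_th = 40 Ω
I_n = V_th/R_th = 9.6/40 = 0.24 A, and R_n = R_th = 40 Ω

Final answer: I_n = 0.24 A, R_n = 40 Ω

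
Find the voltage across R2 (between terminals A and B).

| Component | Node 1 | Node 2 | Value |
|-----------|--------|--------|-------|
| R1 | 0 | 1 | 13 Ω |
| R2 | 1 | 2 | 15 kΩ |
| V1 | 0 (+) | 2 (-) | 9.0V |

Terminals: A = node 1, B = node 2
R1 and R2 are in series across V1 (node 0 → node 1 → node 2), and the output A–B is taken across R2, so this is a voltage divider.
Series current: I = V1/(R1 + R2) = 9/(13 + 15000) = 9/15010 = 0.0005995 A
V_R2 = I × R2 = V1 × R2/(R1 + R2) = 9 × 15000/15010 = 8.992 V

Final answer: 8.992 V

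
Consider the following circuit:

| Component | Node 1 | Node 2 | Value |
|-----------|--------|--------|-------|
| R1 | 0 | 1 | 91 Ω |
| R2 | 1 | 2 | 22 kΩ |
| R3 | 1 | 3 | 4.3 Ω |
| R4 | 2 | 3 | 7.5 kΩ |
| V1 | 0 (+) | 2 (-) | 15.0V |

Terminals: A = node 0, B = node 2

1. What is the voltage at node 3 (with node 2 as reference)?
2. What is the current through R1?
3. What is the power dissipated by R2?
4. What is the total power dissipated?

Nodal analysis, taking node 2 as the 0 V reference.
Source V1 fixes V_0 = 15 V.
KCL at each unknown node (sum of currents leaving = 0; resistances in Ω):
  Node 1: (V_1 - 15)/91 + (V_1 - 0)/22000 + (V_1 - V_3)/4.3 = 0
  Node 3: (V_3 - V_1)/4.3 + (V_3 - 0)/7500 = 0
Collecting terms (coefficients in siemens):
  0.2436·V_1 - 0.2326·V_3 = 0.1648
  0.2327·V_3 - 0.2326·V_1 = 0
Determinant D = (0.2436)(0.2327) - (-0.2326)(-0.2326) = 0.002599
V_1 = [(0.1648)(0.2327) - (-0.2326)(0)]/D = 14.76 V
V_3 = [(0.2436)(0) - (0.1648)(-0.2326)]/D = 14.75 V
Part 1:
  Read off the nodal solution: V_3 = 14.75 V
Part 2:
  I_R1 = (V_0 - V_1)/R1 = (15 - 14.76)/91 = 0.002638 A
  Magnitude: I_R1 = 0.002638 A
Part 3:
  I_R2 = (V_1 - V_2)/R2 = (14.76 - 0)/22000 = 0.0006709 A
  P_R2 = I_R2² × R2 = (0.0006709)² × 22000 = 0.009903 W
Part 4:
  Power in each resistor, P = (ΔV)²/R:
    P_R1 = (15 - 14.76)²/91 = 0.0006332 W
    P_R2 = (14.76 - 0)²/22000 = 0.009903 W
    P_R3 = (14.76 - 14.75)²/4.3 = 0.00001663 W
    P_R4 = (0 - 14.75)²/7500 = 0.02901 W
  P_total = P_R1 + P_R2 + P_R3 + P_R4 = 0.03957 W

Final answers:
1. V_3 = 14.75 V
2. I_R1 = 0.002638 A
3. P_R2 = 0.009903 W
4. P_total = 0.03957 W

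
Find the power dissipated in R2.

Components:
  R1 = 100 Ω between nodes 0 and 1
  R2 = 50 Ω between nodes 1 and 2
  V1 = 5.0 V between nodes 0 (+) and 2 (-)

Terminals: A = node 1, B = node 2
Nodal analysis, taking node 2 as the 0 V reference.
Source V1 fixes V_0 = 5 V.
KCL at each unknown node (sum of currents leaving = 0; resistances in Ω):
  Node 1: (V_1 - 5)/100 + (V_1 - 0)/50 = 0
Collecting terms: 0.03 × V_1 = 0.05  =>  V_1 = 1.667 V
I_R2 = (V_1 - V_2)/R2 = (1.667 - 0)/50 = 0.03333 A
P_R2 = I_R2² × R2 = (0.03333)² × 50 = 0.05556 W

Final answer: 0.05556 W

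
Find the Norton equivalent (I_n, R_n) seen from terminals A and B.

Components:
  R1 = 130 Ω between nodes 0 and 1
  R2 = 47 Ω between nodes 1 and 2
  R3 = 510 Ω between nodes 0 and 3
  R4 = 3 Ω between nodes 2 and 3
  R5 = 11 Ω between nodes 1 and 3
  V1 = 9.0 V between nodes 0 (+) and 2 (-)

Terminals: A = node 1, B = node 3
Find the Thévenin equivalent first; then I_n = V_th/R_th and R_n = R_th.
Step 1 — V_th is the open-circuit voltage V_A - V_B (nothing connected across the terminals).
Nodal analysis, taking node 2 as the 0 V reference.
Source V1 fixes V_0 = 9 V.
KCL at each unknown node (sum of currents leaving = 0; resistances in Ω):
  Node 1: (V_1 - 9)/130 + (V_1 - 0)/47 + (V_1 - V_3)/11 = 0
  Node 3: (V_3 - 9)/510 + (V_3 - 0)/3 + (V_3 - V_1)/11 = 0
Collecting terms (coefficients in siemens):
  0.1199·V_1 - 0.09091·V_3 = 0.06923
  0.4262·V_3 - 0.09091·V_1 = 0.01765
Determinant D = (0.1199)(0.4262) - (-0.09091)(-0.09091) = 0.04283
V_1 = [(0.06923)(0.4262) - (-0.09091)(0.01765)]/D = 0.7264 V
V_3 = [(0.1199)(0.01765) - (0.06923)(-0.09091)]/D = 0.1963 V
V_th = V_1 - V_3 = 0.7264 - 0.1963 = 0.5301 V
Step 2 — R_th: zero the source — replace V1 by a short circuit (node 2 merges into node 0) — and find the resistance seen between A (node 1) and B (node 3).
Reduce the network between node 1 (A) and node 3 (B) by series/parallel combination:
  Rp1 = R1 ‖ R2 (parallel, both between nodes 0 and 1) = 1/(1/130 + 1/47) = 34.52 Ω
  Rp2 = R3 ‖ R4 (parallel, both between nodes 0 and 3) = 1/(1/510 + 1/3) = 2.982 Ω
  Rs1 = Rp1 + Rp2 (series, joined only at node 0) = 34.52 + 2.982 = 37.5 Ω
  Rp3 = R5 ‖ Rs1 (parallel, both between nodes 1 and 3) = 1/(1/11 + 1/37.5) = 8.505 Ω
R_th = 8.505 Ω
I_n = V_th/R_th = 0.5301/8.505 = 0.06232 A, and R_n = R_th = 8.505 Ω

Final answer: I_n = 0.06232 A, R_n = 8.505 Ω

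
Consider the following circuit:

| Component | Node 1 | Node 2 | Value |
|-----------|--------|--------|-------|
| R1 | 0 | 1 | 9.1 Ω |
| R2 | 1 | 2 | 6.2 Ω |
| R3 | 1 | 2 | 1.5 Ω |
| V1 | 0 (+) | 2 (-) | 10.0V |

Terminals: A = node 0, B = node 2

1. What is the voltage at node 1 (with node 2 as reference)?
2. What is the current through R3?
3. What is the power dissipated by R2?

Nodal analysis, taking node 2 as the 0 V reference.
Source V1 fixes V_0 = 10 V.
KCL at each unknown node (sum of currents leaving = 0; resistances in Ω):
  Node 1: (V_1 - 10)/9.1 + (V_1 - 0)/6.2 + (V_1 - 0)/1.5 = 0
Collecting terms: 0.9378 × V_1 = 1.099  =>  V_1 = 1.172 V
Part 1:
  Read off the nodal solution: V_1 = 1.172 V
Part 2:
  I_R3 = (V_1 - V_2)/R3 = (1.172 - 0)/1.5 = 0.7812 A
  Magnitude: I_R3 = 0.7812 A
Part 3:
  I_R2 = (V_1 - V_2)/R2 = (1.172 - 0)/6.2 = 0.189 A
  P_R2 = I_R2² × R2 = (0.189)² × 6.2 = 0.2214 W

Final answers:
1. V_1 = 1.172 V
2. I_R3 = 0.7812 A
3. P_R2 = 0.2214 W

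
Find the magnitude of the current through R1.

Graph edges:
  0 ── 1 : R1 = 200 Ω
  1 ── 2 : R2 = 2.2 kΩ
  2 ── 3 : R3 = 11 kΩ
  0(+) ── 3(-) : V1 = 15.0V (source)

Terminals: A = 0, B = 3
Nodal analysis, taking node 3 as the 0 V reference.
Source V1 fixes V_0 = 15 V.
KCL at each unknown node (sum of currents leaving = 0; resistances in Ω):
  Node 1: (V_1 - 15)/200 + (V_1 - V_2)/2200 = 0
  Node 2: (V_2 - V_1)/2200 + (V_2 - 0)/11000 = 0
Collecting terms (coefficients in siemens):
  0.005455·V_1 - 0.0004545·V_2 = 0.075
  0.0005455·V_2 - 0.0004545·V_1 = 0
Determinant D = (0.005455)(0.0005455) - (-0.0004545)(-0.0004545) = 0.000002769
V_1 = [(0.075)(0.0005455) - (-0.0004545)(0)]/D = 14.78 V
V_2 = [(0.005455)(0) - (0.075)(-0.0004545)]/D = 12.31 V
I_R1 = (V_0 - V_1)/R1 = (15 - 14.78)/200 = 0.001119 A
|I_R1| = 0.001119 A

Final answer: |I_R1| = 0.001119 A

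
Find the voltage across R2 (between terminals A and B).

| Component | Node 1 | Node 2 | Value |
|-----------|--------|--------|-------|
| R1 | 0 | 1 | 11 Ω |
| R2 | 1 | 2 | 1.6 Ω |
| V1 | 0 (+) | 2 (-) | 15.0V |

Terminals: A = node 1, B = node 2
R1 and R2 are in series across V1 (node 0 → node 1 → node 2), and the output A–B is taken across R2, so this is a voltage divider.
Series current: I = V1/(R1 + R2) = 15/(11 + 1.6) = 15/12.6 = 1.19 A
V_R2 = I × R2 = V1 × R2/(R1 + R2) = 15 × 1.6/12.6 = 1.905 V

Final answer: 1.905 V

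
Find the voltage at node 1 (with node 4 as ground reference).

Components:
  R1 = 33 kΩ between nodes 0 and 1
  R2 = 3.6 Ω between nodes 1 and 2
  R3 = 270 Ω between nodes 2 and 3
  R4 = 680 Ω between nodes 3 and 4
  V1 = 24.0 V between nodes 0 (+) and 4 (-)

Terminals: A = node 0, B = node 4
Nodal analysis, taking node 4 as the 0 V reference.
Source V1 fixes V_0 = 24 V.
KCL at each unknown node (sum of currents leaving = 0; resistances in Ω):
  Node 1: (V_1 - 24)/33000 + (V_1 - V_2)/3.6 = 0
  Node 2: (V_2 - V_1)/3.6 + (V_2 - V_3)/270 = 0
  Node 3: (V_3 - V_2)/270 + (V_3 - 0)/680 = 0
Collecting terms (coefficients in siemens):
  0.2778·V_1 - 0.2778·V_2 = 0.0007273
  0.2815·V_2 - 0.2778·V_1 - 0.003704·V_3 = 0
  0.005174·V_3 - 0.003704·V_2 = 0
Solving these 3 simultaneous equations (Gaussian elimination) gives:
  V_1 = 0.674 V, V_2 = 0.6715 V, V_3 = 0.4807 V
The requested potential is V_1 = 0.674 V.

Final answer: V_1 = 0.674 V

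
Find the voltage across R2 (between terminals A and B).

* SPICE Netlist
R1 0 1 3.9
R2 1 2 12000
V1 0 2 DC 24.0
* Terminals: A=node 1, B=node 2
R1 and R2 are in series across V1 (node 0 → node 1 → node 2), and the output A–B is taken across R2, so this is a voltage divider.
Series current: I = V1/(R1 + R2) = 24/(3.9 + 12000) = 24/12000 = 0.001999 A
V_R2 = I × R2 = V1 × R2/(R1 + R2) = 24 × 12000/12000 = 23.99 V

Final answer: 23.99 V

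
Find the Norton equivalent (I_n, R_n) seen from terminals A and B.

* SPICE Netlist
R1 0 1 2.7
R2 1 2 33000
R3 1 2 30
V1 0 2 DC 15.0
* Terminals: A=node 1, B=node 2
Find the Thévenin equivalent first; then I_n = V_th/R_th and R_n = R_th.
Step 1 — V_th is the open-circuit voltage V_A - V_B (nothing connected across the terminals).
Nodal analysis, taking node 2 as the 0 V reference.
Source V1 fixes V_0 = 15 V.
KCL at each unknown node (sum of currents leaving = 0; resistances in Ω):
  Node 1: (V_1 - 15)/2.7 + (V_1 - 0)/33000 + (V_1 - 0)/30 = 0
Collecting terms: 0.4037 × V_1 = 5.556  =>  V_1 = 13.76 V
V_th = V_1 - V_2 = 13.76 - 0 = 13.76 V
Step 2 — R_th: zero the source — replace V1 by a short circuit (node 2 merges into node 0) — and find the resistance seen between A (node 1) and B (node 0).
Reduce the network between node 1 (A) and node 0 (B) by series/parallel combination:
  Rp1 = R1 ‖ R2 ‖ R3 (parallel, all between nodes 0 and 1) = 1/(1/2.7 + 1/33000 + 1/30) = 2.477 Ω
R_th = 2.477 Ω
I_n = V_th/R_th = 13.76/2.477 = 5.556 A, and R_n = R_th = 2.477 Ω

Final answer: I_n = 5.556 A, R_n = 2.477 Ω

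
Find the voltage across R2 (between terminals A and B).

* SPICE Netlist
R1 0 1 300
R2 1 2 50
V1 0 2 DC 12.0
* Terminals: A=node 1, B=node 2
R1 and R2 are in series across V1 (node 0 → node 1 → node 2), and the output A–B is taken across R2, so this is a voltage divider.
Series current: I = V1/(R1 + R2) = 12/(300 + 50) = 12/350 = 0.03429 A
V_R2 = I × R2 = V1 × R2/(R1 + R2) = 12 × 50/350 = 1.714 V

Final answer: 1.714 V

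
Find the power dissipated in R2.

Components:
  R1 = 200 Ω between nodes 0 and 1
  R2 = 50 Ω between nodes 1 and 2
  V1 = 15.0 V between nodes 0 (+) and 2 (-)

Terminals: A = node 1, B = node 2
Nodal analysis, taking node 2 as the 0 V reference.
Source V1 fixes V_0 = 15 V.
KCL at each unknown node (sum of currents leaving = 0; resistances in Ω):
  Node 1: (V_1 - 15)/200 + (V_1 - 0)/50 = 0
Collecting terms: 0.025 × V_1 = 0.075  =>  V_1 = 3 V
I_R2 = (V_1 - V_2)/R2 = (3 - 0)/50 = 0.06 A
P_R2 = I_R2² × R2 = (0.06)² × 50 = 0.18 W

Final answer: 0.18 W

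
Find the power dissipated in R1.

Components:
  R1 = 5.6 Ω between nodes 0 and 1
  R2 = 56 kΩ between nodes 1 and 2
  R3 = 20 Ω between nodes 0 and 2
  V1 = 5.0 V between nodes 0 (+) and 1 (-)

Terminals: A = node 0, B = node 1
Nodal analysis, taking node 1 as the 0 V reference.
Source V1 fixes V_0 = 5 V.
KCL at each unknown node (sum of currents leaving = 0; resistances in Ω):
  Node 2: (V_2 - 0)/56000 + (V_2 - 5)/20 = 0
Collecting terms: 0.05002 × V_2 = 0.25  =>  V_2 = 4.998 V
I_R1 = (V_0 - V_1)/R1 = (5 - 0)/5.6 = 0.8929 A
P_R1 = I_R1² × R1 = (0.8929)² × 5.6 = 4.464 W

Final answer: 4.464 W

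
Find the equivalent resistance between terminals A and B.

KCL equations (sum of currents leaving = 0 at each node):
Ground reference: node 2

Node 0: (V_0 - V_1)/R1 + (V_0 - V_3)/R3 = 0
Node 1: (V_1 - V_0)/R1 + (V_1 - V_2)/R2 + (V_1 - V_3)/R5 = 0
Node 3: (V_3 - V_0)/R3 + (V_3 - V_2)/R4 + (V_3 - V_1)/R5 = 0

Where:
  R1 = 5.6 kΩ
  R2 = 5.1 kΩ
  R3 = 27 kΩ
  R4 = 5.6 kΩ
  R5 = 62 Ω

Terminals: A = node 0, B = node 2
The network is not a plain series/parallel combination. Inject a 1 A test current into terminal A (node 0) and return it from terminal B (node 2); then R_eq = V_A / (1 A).
Nodal analysis, taking node 2 as the 0 V reference.
Current source I_test pushes 1 A into node 0 and draws it out of node 2.
KCL at each unknown node (sum of currents leaving = 0; resistances in Ω):
  Node 0: (V_0 - V_1)/5600 + (V_0 - V_3)/27000 - 1 = 0
  Node 1: (V_1 - V_0)/5600 + (V_1 - 0)/5100 + (V_1 - V_3)/62 = 0
  Node 3: (V_3 - V_0)/27000 + (V_3 - V_1)/62 + (V_3 - 0)/5600 = 0
Collecting terms (coefficients in siemens):
  0.0002156·V_0 - 0.0001786·V_1 - 0.00003704·V_3 = 1
  0.0165·V_1 - 0.0001786·V_0 - 0.01613·V_3 = 0
  0.01634·V_3 - 0.00003704·V_0 - 0.01613·V_1 = 0
Solving these 3 simultaneous equations (Gaussian elimination) gives:
  V_0 = 7313 V, V_1 = 2678 V, V_3 = 2659 V
R_eq = V_0 / 1 A = 7313 Ω = 7.313 kΩ

Final answer: 7.313 kΩ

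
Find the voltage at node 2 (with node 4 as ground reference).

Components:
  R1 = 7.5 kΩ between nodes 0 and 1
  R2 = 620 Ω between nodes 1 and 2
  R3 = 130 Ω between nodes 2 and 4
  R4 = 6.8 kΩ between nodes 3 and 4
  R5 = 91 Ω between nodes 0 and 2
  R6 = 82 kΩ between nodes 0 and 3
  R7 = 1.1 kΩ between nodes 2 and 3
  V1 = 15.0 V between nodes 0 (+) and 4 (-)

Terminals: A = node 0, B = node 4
Nodal analysis, taking node 4 as the 0 V reference.
Source V1 fixes V_0 = 15 V.
KCL at each unknown node (sum of currents leaving = 0; resistances in Ω):
  Node 1: (V_1 - 15)/7500 + (V_1 - V_2)/620 = 0
  Node 2: (V_2 - V_1)/620 + (V_2 - 0)/130 + (V_2 - 15)/91 + (V_2 - V_3)/1100 = 0
  Node 3: (V_3 - 0)/6800 + (V_3 - 15)/82000 + (V_3 - V_2)/1100 = 0
Collecting terms (coefficients in siemens):
  0.001746·V_1 - 0.001613·V_2 = 0.002
  0.0212·V_2 - 0.001613·V_1 - 0.0009091·V_3 = 0.1648
  0.001068·V_3 - 0.0009091·V_2 = 0.0001829
Solving these 3 simultaneous equations (Gaussian elimination) gives:
  V_1 = 9.282 V, V_2 = 8.809 V, V_3 = 7.667 V
The requested potential is V_2 = 8.809 V.

Final answer: V_2 = 8.809 V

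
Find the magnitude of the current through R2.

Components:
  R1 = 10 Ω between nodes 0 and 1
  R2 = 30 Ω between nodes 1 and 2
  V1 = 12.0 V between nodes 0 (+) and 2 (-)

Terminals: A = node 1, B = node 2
Nodal analysis, taking node 2 as the 0 V reference.
Source V1 fixes V_0 = 12 V.
KCL at each unknown node (sum of currents leaving = 0; resistances in Ω):
  Node 1: (V_1 - 12)/10 + (V_1 - 0)/30 = 0
Collecting terms: 0.1333 × V_1 = 1.2  =>  V_1 = 9 V
I_R2 = (V_1 - V_2)/R2 = (9 - 0)/30 = 0.3 A
|I_R2| = 0.3 A

Final answer: |I_R2| = 0.3 A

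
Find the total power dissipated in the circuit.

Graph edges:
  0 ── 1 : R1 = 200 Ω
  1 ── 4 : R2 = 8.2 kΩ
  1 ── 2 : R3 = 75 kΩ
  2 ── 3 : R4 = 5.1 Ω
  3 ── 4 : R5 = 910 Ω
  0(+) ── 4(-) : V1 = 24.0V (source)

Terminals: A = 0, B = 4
Nodal analysis, taking node 4 as the 0 V reference.
Source V1 fixes V_0 = 24 V.
KCL at each unknown node (sum of currents leaving = 0; resistances in Ω):
  Node 1: (V_1 - 24)/200 + (V_1 - 0)/8200 + (V_1 - V_2)/75000 = 0
  Node 2: (V_2 - V_1)/75000 + (V_2 - V_3)/5.1 = 0
  Node 3: (V_3 - V_2)/5.1 + (V_3 - 0)/910 = 0
Collecting terms (coefficients in siemens):
  0.005135·V_1 - 0.00001333·V_2 = 0.12
  0.1961·V_2 - 0.00001333·V_1 - 0.1961·V_3 = 0
  0.1972·V_3 - 0.1961·V_2 = 0
Solving these 3 simultaneous equations (Gaussian elimination) gives:
  V_1 = 23.37 V, V_2 = 0.2817 V, V_3 = 0.2801 V
Power in each resistor, P = (ΔV)²/R:
  P_R1 = (24 - 23.37)²/200 = 0.001994 W
  P_R2 = (23.37 - 0)²/8200 = 0.0666 W
  P_R3 = (23.37 - 0.2817)²/75000 = 0.007107 W
  P_R4 = (0.2817 - 0.2801)²/5.1 = 0.0000004833 W
  P_R5 = (0.2801 - 0)²/910 = 0.00008623 W
P_total = P_R1 + P_R2 + P_R3 + P_R4 + P_R5 = 0.07578 W

Final answer: 0.07578 W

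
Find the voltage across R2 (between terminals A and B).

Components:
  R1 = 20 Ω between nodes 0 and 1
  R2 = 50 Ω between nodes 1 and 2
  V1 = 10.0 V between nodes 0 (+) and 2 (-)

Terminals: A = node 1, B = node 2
R1 and R2 are in series across V1 (node 0 → node 1 → node 2), and the output A–B is taken across R2, so this is a voltage divider.
Series current: I = V1/(R1 + R2) = 10/(20 + 50) = 10/70 = 0.1429 A
V_R2 = I × R2 = V1 × R2/(R1 + R2) = 10 × 50/70 = 7.143 V

Final answer: 7.143 V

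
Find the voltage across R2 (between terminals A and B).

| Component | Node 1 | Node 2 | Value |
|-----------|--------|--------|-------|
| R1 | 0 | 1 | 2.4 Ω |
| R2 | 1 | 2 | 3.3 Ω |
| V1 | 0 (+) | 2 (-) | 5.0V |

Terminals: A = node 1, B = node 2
R1 and R2 are in series across V1 (node 0 → node 1 → node 2), and the output A–B is taken across R2, so this is a voltage divider.
Series current: I = V1/(R1 + R2) = 5/(2.4 + 3.3) = 5/5.7 = 0.8772 A
V_R2 = I × R2 = V1 × R2/(R1 + R2) = 5 × 3.3/5.7 = 2.895 V

Final answer: 2.895 V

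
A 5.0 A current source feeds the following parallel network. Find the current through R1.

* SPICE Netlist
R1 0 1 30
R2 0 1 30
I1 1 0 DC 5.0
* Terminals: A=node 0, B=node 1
All resistors sit directly between nodes 0 and 1, so they are in parallel and share one voltage V; the full source current 5 A splits among them.
1/R_par = 1/30 + 1/30 = 0.06667 S  =>  R_par = 15 Ω
V = I × R_par = 5 × 15 = 75 V
I_R1 = V/R1 = 75/30 = 2.5 A

Final answer: 2.5 A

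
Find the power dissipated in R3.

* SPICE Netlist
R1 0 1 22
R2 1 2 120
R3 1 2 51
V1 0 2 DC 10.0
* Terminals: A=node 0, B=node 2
Nodal analysis, taking node 2 as the 0 V reference.
Source V1 fixes V_0 = 10 V.
KCL at each unknown node (sum of currents leaving = 0; resistances in Ω):
  Node 1: (V_1 - 10)/22 + (V_1 - 0)/120 + (V_1 - 0)/51 = 0
Collecting terms: 0.0734 × V_1 = 0.4545  =>  V_1 = 6.193 V
I_R3 = (V_1 - V_2)/R3 = (6.193 - 0)/51 = 0.1214 A
P_R3 = I_R3² × R3 = (0.1214)² × 51 = 0.752 W

Final answer: 0.752 W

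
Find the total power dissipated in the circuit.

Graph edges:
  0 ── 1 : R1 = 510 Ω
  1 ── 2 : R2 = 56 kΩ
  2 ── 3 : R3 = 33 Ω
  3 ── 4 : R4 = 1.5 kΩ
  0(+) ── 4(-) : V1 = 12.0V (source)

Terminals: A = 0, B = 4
Nodal analysis, taking node 4 as the 0 V reference.
Source V1 fixes V_0 = 12 V.
KCL at each unknown node (sum of currents leaving = 0; resistances in Ω):
  Node 1: (V_1 - 12)/510 + (V_1 - V_2)/56000 = 0
  Node 2: (V_2 - V_1)/56000 + (V_2 - V_3)/33 = 0
  Node 3: (V_3 - V_2)/33 + (V_3 - 0)/1500 = 0
Collecting terms (coefficients in siemens):
  0.001979·V_1 - 0.00001786·V_2 = 0.02353
  0.03032·V_2 - 0.00001786·V_1 - 0.0303·V_3 = 0
  0.03097·V_3 - 0.0303·V_2 = 0
Solving these 3 simultaneous equations (Gaussian elimination) gives:
  V_1 = 11.89 V, V_2 = 0.3169 V, V_3 = 0.3101 V
Power in each resistor, P = (ΔV)²/R:
  P_R1 = (12 - 11.89)²/510 = 0.0000218 W
  P_R2 = (11.89 - 0.3169)²/56000 = 0.002394 W
  P_R3 = (0.3169 - 0.3101)²/33 = 0.000001411 W
  P_R4 = (0.3101 - 0)²/1500 = 0.00006411 W
P_total = P_R1 + P_R2 + P_R3 + P_R4 = 0.002481 W

Final answer: 0.002481 W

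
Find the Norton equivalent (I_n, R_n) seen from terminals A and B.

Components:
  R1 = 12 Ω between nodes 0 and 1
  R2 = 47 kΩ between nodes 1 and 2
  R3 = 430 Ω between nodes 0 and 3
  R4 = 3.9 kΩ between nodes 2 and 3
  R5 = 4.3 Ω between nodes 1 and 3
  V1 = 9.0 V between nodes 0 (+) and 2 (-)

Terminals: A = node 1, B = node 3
Find the Thévenin equivalent first; then I_n = V_th/R_th and R_n = R_th.
Step 1 — V_th is the open-circuit voltage V_A - V_B (nothing connected across the terminals).
Nodal analysis, taking node 2 as the 0 V reference.
Source V1 fixes V_0 = 9 V.
KCL at each unknown node (sum of currents leaving = 0; resistances in Ω):
  Node 1: (V_1 - 9)/12 + (V_1 - 0)/47000 + (V_1 - V_3)/4.3 = 0
  Node 3: (V_3 - 9)/430 + (V_3 - 0)/3900 + (V_3 - V_1)/4.3 = 0
Collecting terms (coefficients in siemens):
  0.3159·V_1 - 0.2326·V_3 = 0.75
  0.2351·V_3 - 0.2326·V_1 = 0.02093
Determinant D = (0.3159)(0.2351) - (-0.2326)(-0.2326) = 0.0202
V_1 = [(0.75)(0.2351) - (-0.2326)(0.02093)]/D = 8.971 V
V_3 = [(0.3159)(0.02093) - (0.75)(-0.2326)]/D = 8.962 V
V_th = V_1 - V_3 = 8.971 - 8.962 = 0.009498 V
Step 2 — R_th: zero the source — replace V1 by a short circuit (node 2 merges into node 0) — and find the resistance seen between A (node 1) and B (node 3).
Reduce the network between node 1 (A) and node 3 (B) by series/parallel combination:
  Rp1 = R1 ‖ R2 (parallel, both between nodes 0 and 1) = 1/(1/12 + 1/47000) = 12 Ω
  Rp2 = R3 ‖ R4 (parallel, both between nodes 0 and 3) = 1/(1/430 + 1/3900) = 387.3 Ω
  Rs1 = Rp1 + Rp2 (series, joined only at node 0) = 12 + 387.3 = 399.3 Ω
  Rp3 = R5 ‖ Rs1 (parallel, both between nodes 1 and 3) = 1/(1/4.3 + 1/399.3) = 4.254 Ω
R_th = 4.254 Ω
I_n = V_th/R_th = 0.009498/4.254 = 0.002233 A, and R_n = R_th = 4.254 Ω

Final answer: I_n = 0.002233 A, R_n = 4.254 Ω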